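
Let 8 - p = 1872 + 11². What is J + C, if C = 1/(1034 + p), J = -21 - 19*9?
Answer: -182593/951 ≈ -192.00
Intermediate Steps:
p = -1985 (p = 8 - (1872 + 11²) = 8 - (1872 + 121) = 8 - 1*1993 = 8 - 1993 = -1985)
J = -192 (J = -21 - 171 = -192)
C = -1/951 (C = 1/(1034 - 1985) = 1/(-951) = -1/951 ≈ -0.0010515)
J + C = -192 - 1/951 = -182593/951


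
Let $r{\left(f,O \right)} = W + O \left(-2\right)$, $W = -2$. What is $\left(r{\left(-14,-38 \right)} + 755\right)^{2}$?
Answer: $687241$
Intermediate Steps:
$r{\left(f,O \right)} = -2 - 2 O$ ($r{\left(f,O \right)} = -2 + O \left(-2\right) = -2 - 2 O$)
$\left(r{\left(-14,-38 \right)} + 755\right)^{2} = \left(\left(-2 - -76\right) + 755\right)^{2} = \left(\left(-2 + 76\right) + 755\right)^{2} = \left(74 + 755\right)^{2} = 829^{2} = 687241$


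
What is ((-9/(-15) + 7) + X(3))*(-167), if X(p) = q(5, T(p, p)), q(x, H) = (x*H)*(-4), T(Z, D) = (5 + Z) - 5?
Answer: 43754/5 ≈ 8750.8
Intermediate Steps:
T(Z, D) = Z
q(x, H) = -4*H*x (q(x, H) = (H*x)*(-4) = -4*H*x)
X(p) = -20*p (X(p) = -4*p*5 = -20*p)
((-9/(-15) + 7) + X(3))*(-167) = ((-9/(-15) + 7) - 20*3)*(-167) = ((-9*(-1/15) + 7) - 60)*(-167) = ((⅗ + 7) - 60)*(-167) = (38/5 - 60)*(-167) = -262/5*(-167) = 43754/5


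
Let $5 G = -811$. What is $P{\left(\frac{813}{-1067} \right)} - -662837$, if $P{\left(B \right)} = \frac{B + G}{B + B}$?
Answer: $\frac{2694867106}{4065} \approx 6.6294 \cdot 10^{5}$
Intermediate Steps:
$G = - \frac{811}{5}$ ($G = \frac{1}{5} \left(-811\right) = - \frac{811}{5} \approx -162.2$)
$P{\left(B \right)} = \frac{- \frac{811}{5} + B}{2 B}$ ($P{\left(B \right)} = \frac{B - \frac{811}{5}}{B + B} = \frac{- \frac{811}{5} + B}{2 B}$)
$P{\left(\frac{813}{-1067} \right)} - -662837 = \frac{-811 + 5 \frac{813}{-1067}}{10 \frac{813}{-1067}} - -662837 = \frac{-811 + 5 \cdot 813 \left(- \frac{1}{1067}\right)}{10 \cdot 813 \left(- \frac{1}{1067}\right)} + 662837 = \frac{-811 + 5 \left(- \frac{813}{1067}\right)}{10 \left(- \frac{813}{1067}\right)} + 662837 = \frac{1}{10} \left(- \frac{1067}{813}\right) \left(-811 - \frac{4065}{1067}\right) + 662837 = \frac{1}{10} \left(- \frac{1067}{813}\right) \left(- \frac{869402}{1067}\right) + 662837 = \frac{434701}{4065} + 662837 = \frac{2694867106}{4065}$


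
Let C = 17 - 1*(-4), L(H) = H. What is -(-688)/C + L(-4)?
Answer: 604/21 ≈ 28.762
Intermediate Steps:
C = 21 (C = 17 + 4 = 21)
-(-688)/C + L(-4) = -(-688)/21 - 4 = -16*(-43/21) - 4 = 688/21 - 4 = 604/21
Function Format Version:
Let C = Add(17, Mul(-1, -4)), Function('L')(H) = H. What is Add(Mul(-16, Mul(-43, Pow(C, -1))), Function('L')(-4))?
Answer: Rational(604, 21) ≈ 28.762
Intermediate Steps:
C = 21 (C = Add(17, 4) = 21)
Add(Mul(-16, Mul(-43, Pow(C, -1))), Function('L')(-4)) = Add(Mul(-16, Mul(-43, Pow(21, -1))), -4) = Add(Mul(-16, Mul(-43, Rational(1, 21))), -4) = Add(Mul(-16, Rational(-43, 21)), -4) = Add(Rational(688, 21), -4) = Rational(604, 21)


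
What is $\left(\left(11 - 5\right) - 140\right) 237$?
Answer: $-31758$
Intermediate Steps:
$\left(\left(11 - 5\right) - 140\right) 237 = \left(\left(11 - 5\right) + \left(-181 + 41\right)\right) 237 = \left(6 - 140\right) 237 = \left(-134\right) 237 = -31758$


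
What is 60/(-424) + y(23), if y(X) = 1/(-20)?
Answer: -203/1060 ≈ -0.19151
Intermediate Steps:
y(X) = -1/20
60/(-424) + y(23) = 60/(-424) - 1/20 = 60*(-1/424) - 1/20 = -15/106 - 1/20 = -203/1060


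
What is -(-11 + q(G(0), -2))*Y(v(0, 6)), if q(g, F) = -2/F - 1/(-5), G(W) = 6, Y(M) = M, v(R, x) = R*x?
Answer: 0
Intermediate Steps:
q(g, F) = 1/5 - 2/F (q(g, F) = -2/F - 1*(-1/5) = -2/F + 1/5 = 1/5 - 2/F)
-(-11 + q(G(0), -2))*Y(v(0, 6)) = -(-11 + (1/5)*(-10 - 2)/(-2))*0*6 = -(-11 + (1/5)*(-1/2)*(-12))*0 = -(-11 + 6/5)*0 = -(-49)*0/5 = -1*0 = 0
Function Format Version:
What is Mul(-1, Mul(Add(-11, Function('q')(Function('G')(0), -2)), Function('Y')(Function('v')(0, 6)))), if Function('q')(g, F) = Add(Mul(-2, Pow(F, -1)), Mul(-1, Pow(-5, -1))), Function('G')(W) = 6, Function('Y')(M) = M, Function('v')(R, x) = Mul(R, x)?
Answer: 0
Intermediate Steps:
Function('q')(g, F) = Add(Rational(1, 5), Mul(-2, Pow(F, -1))) (Function('q')(g, F) = Add(Mul(-2, Pow(F, -1)), Mul(-1, Rational(-1, 5))) = Add(Mul(-2, Pow(F, -1)), Rational(1, 5)) = Add(Rational(1, 5), Mul(-2, Pow(F, -1))))
Mul(-1, Mul(Add(-11, Function('q')(Function('G')(0), -2)), Function('Y')(Function('v')(0, 6)))) = Mul(-1, Mul(Add(-11, Mul(Rational(1, 5), Pow(-2, -1), Add(-10, -2))), Mul(0, 6))) = Mul(-1, Mul(Add(-11, Mul(Rational(1, 5), Rational(-1, 2), -12)), 0)) = Mul(-1, Mul(Add(-11, Rational(6, 5)), 0)) = Mul(-1, Mul(Rational(-49, 5), 0)) = Mul(-1, 0) = 0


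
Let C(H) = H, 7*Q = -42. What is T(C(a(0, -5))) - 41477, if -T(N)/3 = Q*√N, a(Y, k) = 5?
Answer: -41477 + 18*√5 ≈ -41437.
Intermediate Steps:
Q = -6 (Q = (⅐)*(-42) = -6)
T(N) = 18*√N (T(N) = -(-18)*√N = 18*√N)
T(C(a(0, -5))) - 41477 = 18*√5 - 41477 = -41477 + 18*√5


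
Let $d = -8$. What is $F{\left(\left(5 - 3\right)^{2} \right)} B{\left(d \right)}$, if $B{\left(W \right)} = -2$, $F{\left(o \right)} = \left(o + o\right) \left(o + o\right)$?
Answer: $-128$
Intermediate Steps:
$F{\left(o \right)} = 4 o^{2}$ ($F{\left(o \right)} = 2 o 2 o = 4 o^{2}$)
$F{\left(\left(5 - 3\right)^{2} \right)} B{\left(d \right)} = 4 \left(\left(5 - 3\right)^{2}\right)^{2} \left(-2\right) = 4 \left(2^{2}\right)^{2} \left(-2\right) = 4 \cdot 4^{2} \left(-2\right) = 4 \cdot 16 \left(-2\right) = 64 \left(-2\right) = -128$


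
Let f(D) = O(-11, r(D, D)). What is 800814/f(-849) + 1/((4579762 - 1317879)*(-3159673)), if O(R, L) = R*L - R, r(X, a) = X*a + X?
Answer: -750325126645595117/7420163206167911309 ≈ -0.10112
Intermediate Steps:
r(X, a) = X + X*a
O(R, L) = -R + L*R (O(R, L) = L*R - R = -R + L*R)
f(D) = 11 - 11*D*(1 + D) (f(D) = -11*(-1 + D*(1 + D)) = 11 - 11*D*(1 + D))
800814/f(-849) + 1/((4579762 - 1317879)*(-3159673)) = 800814/(11 - 11*(-849)*(1 - 849)) + 1/((4579762 - 1317879)*(-3159673)) = 800814/(11 - 11*(-849)*(-848)) - 1/3159673/3261883 = 800814/(11 - 7919472) + (1/3261883)*(-1/3159673) = 800814/(-7919461) - 1/10306483644259 = 800814*(-1/7919461) - 1/10306483644259 = -800814/7919461 - 1/10306483644259 = -750325126645595117/7420163206167911309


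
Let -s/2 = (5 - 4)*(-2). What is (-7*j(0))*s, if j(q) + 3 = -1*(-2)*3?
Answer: -84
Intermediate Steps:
j(q) = 3 (j(q) = -3 - 1*(-2)*3 = -3 + 2*3 = -3 + 6 = 3)
s = 4 (s = -2*(5 - 4)*(-2) = -2*(-2) = 4)
(-7*j(0))*s = -7*3*4 = -21*4 = -84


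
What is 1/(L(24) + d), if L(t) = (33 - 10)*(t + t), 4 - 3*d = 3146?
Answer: 3/170 ≈ 0.017647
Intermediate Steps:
d = -3142/3 (d = 4/3 - ⅓*3146 = 4/3 - 3146/3 = -3142/3 ≈ -1047.3)
L(t) = 46*t (L(t) = 23*(2*t) = 46*t)
1/(L(24) + d) = 1/(46*24 - 3142/3) = 1/(1104 - 3142/3) = 1/(170/3) = 3/170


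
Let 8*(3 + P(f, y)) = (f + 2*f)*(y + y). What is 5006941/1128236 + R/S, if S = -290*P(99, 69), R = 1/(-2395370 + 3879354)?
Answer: 2758232460332065351/621524631130170360 ≈ 4.4379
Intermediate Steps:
P(f, y) = -3 + 3*f*y/4 (P(f, y) = -3 + ((f + 2*f)*(y + y))/8 = -3 + ((3*f)*(2*y))/8 = -3 + (6*f*y)/8 = -3 + 3*f*y/4)
R = 1/1483984 ≈ 6.7386e-7
S = -2969745/2 (S = -290*(-3 + (3/4)*99*69) = -290*(-3 + 20493/4) = -290*20481/4 = -2969745/2 ≈ -1.4849e+6)
5006941/1128236 + R/S = 5006941/1128236 + 1/(1483984*(-2969745/2)) = 5006941*(1/1128236) + (1/1483984)*(-2/2969745) = 5006941/1128236 - 1/2203527032040 = 2758232460332065351/621524631130170360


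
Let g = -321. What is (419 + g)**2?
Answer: 9604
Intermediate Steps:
(419 + g)**2 = (419 - 321)**2 = 98**2 = 9604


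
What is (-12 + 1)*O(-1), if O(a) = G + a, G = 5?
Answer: -44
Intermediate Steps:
O(a) = 5 + a
(-12 + 1)*O(-1) = (-12 + 1)*(5 - 1) = -11*4 = -44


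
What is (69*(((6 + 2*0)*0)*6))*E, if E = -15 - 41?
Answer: 0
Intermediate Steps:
E = -56
(69*(((6 + 2*0)*0)*6))*E = (69*(((6 + 2*0)*0)*6))*(-56) = (69*(((6 + 0)*0)*6))*(-56) = (69*((6*0)*6))*(-56) = (69*(0*6))*(-56) = (69*0)*(-56) = 0*(-56) = 0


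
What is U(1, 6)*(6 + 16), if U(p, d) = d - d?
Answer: 0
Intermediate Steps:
U(p, d) = 0
U(1, 6)*(6 + 16) = 0*(6 + 16) = 0*22 = 0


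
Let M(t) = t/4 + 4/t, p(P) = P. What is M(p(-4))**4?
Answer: 16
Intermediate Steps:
M(t) = 4/t + t/4 (M(t) = t*(1/4) + 4/t = t/4 + 4/t = 4/t + t/4)
M(p(-4))**4 = (4/(-4) + (1/4)*(-4))**4 = (4*(-1/4) - 1)**4 = (-1 - 1)**4 = (-2)**4 = 16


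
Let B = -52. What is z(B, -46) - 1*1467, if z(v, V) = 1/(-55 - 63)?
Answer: -173107/118 ≈ -1467.0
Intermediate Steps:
z(v, V) = -1/118 (z(v, V) = 1/(-118) = -1/118)
z(B, -46) - 1*1467 = -1/118 - 1*1467 = -1/118 - 1467 = -173107/118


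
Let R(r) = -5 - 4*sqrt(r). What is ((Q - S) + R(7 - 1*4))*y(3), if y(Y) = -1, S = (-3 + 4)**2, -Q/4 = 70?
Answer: 286 + 4*sqrt(3) ≈ 292.93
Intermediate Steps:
Q = -280 (Q = -4*70 = -280)
S = 1 (S = 1**2 = 1)
((Q - S) + R(7 - 1*4))*y(3) = ((-280 - 1*1) + (-5 - 4*sqrt(7 - 1*4)))*(-1) = ((-280 - 1) + (-5 - 4*sqrt(7 - 4)))*(-1) = (-281 + (-5 - 4*sqrt(3)))*(-1) = (-286 - 4*sqrt(3))*(-1) = 286 + 4*sqrt(3)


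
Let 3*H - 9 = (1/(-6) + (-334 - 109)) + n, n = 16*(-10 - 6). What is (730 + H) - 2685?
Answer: -39331/18 ≈ -2185.1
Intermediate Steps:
n = -256 (n = 16*(-16) = -256)
H = -4141/18 (H = 3 + ((1/(-6) + (-334 - 109)) - 256)/3 = 3 + ((-1/6 - 443) - 256)/3 = 3 + (-2659/6 - 256)/3 = 3 + (1/3)*(-4195/6) = 3 - 4195/18 = -4141/18 ≈ -230.06)
(730 + H) - 2685 = (730 - 4141/18) - 2685 = 8999/18 - 2685 = -39331/18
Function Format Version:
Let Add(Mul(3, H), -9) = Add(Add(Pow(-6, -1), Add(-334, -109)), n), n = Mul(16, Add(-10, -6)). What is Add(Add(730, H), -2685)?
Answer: Rational(-39331, 18) ≈ -2185.1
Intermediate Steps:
n = -256 (n = Mul(16, -16) = -256)
H = Rational(-4141, 18) (H = Add(3, Mul(Rational(1, 3), Add(Add(Pow(-6, -1), Add(-334, -109)), -256))) = Add(3, Mul(Rational(1, 3), Add(Add(Rational(-1, 6), -443), -256))) = Add(3, Mul(Rational(1, 3), Add(Rational(-2659, 6), -256))) = Add(3, Mul(Rational(1, 3), Rational(-4195, 6))) = Add(3, Rational(-4195, 18)) = Rational(-4141, 18) ≈ -230.06)
Add(Add(730, H), -2685) = Add(Add(730, Rational(-4141, 18)), -2685) = Add(Rational(8999, 18), -2685) = Rational(-39331, 18)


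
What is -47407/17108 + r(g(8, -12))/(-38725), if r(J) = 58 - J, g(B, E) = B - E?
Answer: -1836486179/662507300 ≈ -2.7720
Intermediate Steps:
-47407/17108 + r(g(8, -12))/(-38725) = -47407/17108 + (58 - (8 - 1*(-12)))/(-38725) = -47407*1/17108 + (58 - (8 + 12))*(-1/38725) = -47407/17108 + (58 - 1*20)*(-1/38725) = -47407/17108 + (58 - 20)*(-1/38725) = -47407/17108 + 38*(-1/38725) = -47407/17108 - 38/38725 = -1836486179/662507300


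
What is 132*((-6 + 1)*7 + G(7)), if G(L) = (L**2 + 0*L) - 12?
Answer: 264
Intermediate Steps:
G(L) = -12 + L**2 (G(L) = (L**2 + 0) - 12 = L**2 - 12 = -12 + L**2)
132*((-6 + 1)*7 + G(7)) = 132*((-6 + 1)*7 + (-12 + 7**2)) = 132*(-5*7 + (-12 + 49)) = 132*(-35 + 37) = 132*2 = 264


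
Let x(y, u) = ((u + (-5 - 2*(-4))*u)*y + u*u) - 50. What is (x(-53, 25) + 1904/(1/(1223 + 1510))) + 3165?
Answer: 5202072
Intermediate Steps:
x(y, u) = -50 + u**2 + 4*u*y (x(y, u) = ((u + (-5 + 8)*u)*y + u**2) - 50 = ((u + 3*u)*y + u**2) - 50 = ((4*u)*y + u**2) - 50 = (4*u*y + u**2) - 50 = (u**2 + 4*u*y) - 50 = -50 + u**2 + 4*u*y)
(x(-53, 25) + 1904/(1/(1223 + 1510))) + 3165 = ((-50 + 25**2 + 4*25*(-53)) + 1904/(1/(1223 + 1510))) + 3165 = ((-50 + 625 - 5300) + 1904/(1/2733)) + 3165 = (-4725 + 1904/(1/2733)) + 3165 = (-4725 + 1904*2733) + 3165 = (-4725 + 5203632) + 3165 = 5198907 + 3165 = 5202072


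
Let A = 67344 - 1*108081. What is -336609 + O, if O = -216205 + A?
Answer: -593551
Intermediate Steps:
A = -40737 (A = 67344 - 108081 = -40737)
O = -256942 (O = -216205 - 40737 = -256942)
-336609 + O = -336609 - 256942 = -593551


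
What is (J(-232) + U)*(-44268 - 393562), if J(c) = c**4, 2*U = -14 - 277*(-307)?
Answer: -1268422182829955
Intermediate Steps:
U = 85025/2 (U = (-14 - 277*(-307))/2 = (-14 + 85039)/2 = (1/2)*85025 = 85025/2 ≈ 42513.)
(J(-232) + U)*(-44268 - 393562) = ((-232)**4 + 85025/2)*(-44268 - 393562) = (2897022976 + 85025/2)*(-437830) = (5794130977/2)*(-437830) = -1268422182829955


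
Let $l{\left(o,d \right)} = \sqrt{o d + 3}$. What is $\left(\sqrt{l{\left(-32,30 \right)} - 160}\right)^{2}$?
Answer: $-160 + i \sqrt{957} \approx -160.0 + 30.935 i$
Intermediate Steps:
$l{\left(o,d \right)} = \sqrt{3 + d o}$ ($l{\left(o,d \right)} = \sqrt{d o + 3} = \sqrt{3 + d o}$)
$\left(\sqrt{l{\left(-32,30 \right)} - 160}\right)^{2} = \left(\sqrt{\sqrt{3 + 30 \left(-32\right)} - 160}\right)^{2} = \left(\sqrt{\sqrt{3 - 960} - 160}\right)^{2} = \left(\sqrt{\sqrt{-957} - 160}\right)^{2} = \left(\sqrt{i \sqrt{957} - 160}\right)^{2} = \left(\sqrt{-160 + i \sqrt{957}}\right)^{2} = -160 + i \sqrt{957}$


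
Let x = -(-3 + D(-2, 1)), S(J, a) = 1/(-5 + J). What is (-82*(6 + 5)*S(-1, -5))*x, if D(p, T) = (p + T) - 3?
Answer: 3157/3 ≈ 1052.3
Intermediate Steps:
D(p, T) = -3 + T + p (D(p, T) = (T + p) - 3 = -3 + T + p)
x = 7 (x = -(-3 + (-3 + 1 - 2)) = -(-3 - 4) = -1*(-7) = 7)
(-82*(6 + 5)*S(-1, -5))*x = -82*(6 + 5)/(-5 - 1)*7 = -902/(-6)*7 = -902*(-1)/6*7 = -82*(-11/6)*7 = (451/3)*7 = 3157/3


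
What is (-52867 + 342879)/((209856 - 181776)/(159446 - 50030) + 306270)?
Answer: 330541177/349071525 ≈ 0.94692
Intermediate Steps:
(-52867 + 342879)/((209856 - 181776)/(159446 - 50030) + 306270) = 290012/(28080/109416 + 306270) = 290012/(28080*(1/109416) + 306270) = 290012/(1170/4559 + 306270) = 290012/(1396286100/4559) = 290012*(4559/1396286100) = 330541177/349071525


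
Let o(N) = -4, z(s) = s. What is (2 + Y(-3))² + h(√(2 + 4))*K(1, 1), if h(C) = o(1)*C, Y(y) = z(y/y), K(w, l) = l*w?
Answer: 9 - 4*√6 ≈ -0.79796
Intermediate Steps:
Y(y) = 1 (Y(y) = y/y = 1)
h(C) = -4*C
(2 + Y(-3))² + h(√(2 + 4))*K(1, 1) = (2 + 1)² + (-4*√(2 + 4))*(1*1) = 3² - 4*√6*1 = 9 - 4*√6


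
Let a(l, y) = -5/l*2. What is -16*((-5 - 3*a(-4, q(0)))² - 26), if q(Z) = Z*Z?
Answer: -2084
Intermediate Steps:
q(Z) = Z²
a(l, y) = -10/l
-16*((-5 - 3*a(-4, q(0)))² - 26) = -16*((-5 - (-30)/(-4))² - 26) = -16*((-5 - (-30)*(-1)/4)² - 26) = -16*((-5 - 3*5/2)² - 26) = -16*((-5 - 15/2)² - 26) = -16*((-25/2)² - 26) = -16*(625/4 - 26) = -16*521/4 = -2084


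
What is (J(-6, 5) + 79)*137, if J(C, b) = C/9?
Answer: 32195/3 ≈ 10732.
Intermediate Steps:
J(C, b) = C/9 (J(C, b) = C*(⅑) = C/9)
(J(-6, 5) + 79)*137 = ((⅑)*(-6) + 79)*137 = (-⅔ + 79)*137 = (235/3)*137 = 32195/3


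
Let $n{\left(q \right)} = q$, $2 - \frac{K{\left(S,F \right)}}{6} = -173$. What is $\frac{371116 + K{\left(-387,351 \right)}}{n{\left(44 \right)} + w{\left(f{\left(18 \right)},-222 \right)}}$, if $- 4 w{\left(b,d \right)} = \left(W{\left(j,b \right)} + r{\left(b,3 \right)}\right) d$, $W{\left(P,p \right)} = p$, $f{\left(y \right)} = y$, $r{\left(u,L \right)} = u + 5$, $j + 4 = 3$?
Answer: $\frac{744332}{4639} \approx 160.45$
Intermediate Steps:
$j = -1$ ($j = -4 + 3 = -1$)
$K{\left(S,F \right)} = 1050$ ($K{\left(S,F \right)} = 12 - -1038 = 12 + 1038 = 1050$)
$r{\left(u,L \right)} = 5 + u$
$w{\left(b,d \right)} = - \frac{d \left(5 + 2 b\right)}{4}$ ($w{\left(b,d \right)} = - \frac{\left(b + \left(5 + b\right)\right) d}{4} = - \frac{\left(5 + 2 b\right) d}{4} = - \frac{d \left(5 + 2 b\right)}{4}$)
$\frac{371116 + K{\left(-387,351 \right)}}{n{\left(44 \right)} + w{\left(f{\left(18 \right)},-222 \right)}} = \frac{371116 + 1050}{44 - - \frac{111 \left(5 + 2 \cdot 18\right)}{2}} = \frac{372166}{44 - - \frac{111 \left(5 + 36\right)}{2}} = \frac{372166}{44 - \left(- \frac{111}{2}\right) 41} = \frac{372166}{44 + \frac{4551}{2}} = \frac{372166}{\frac{4639}{2}} = 372166 \cdot \frac{2}{4639} = \frac{744332}{4639}$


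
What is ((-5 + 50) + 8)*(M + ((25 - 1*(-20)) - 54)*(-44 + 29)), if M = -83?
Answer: 2756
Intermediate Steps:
((-5 + 50) + 8)*(M + ((25 - 1*(-20)) - 54)*(-44 + 29)) = ((-5 + 50) + 8)*(-83 + ((25 - 1*(-20)) - 54)*(-44 + 29)) = (45 + 8)*(-83 + ((25 + 20) - 54)*(-15)) = 53*(-83 + (45 - 54)*(-15)) = 53*(-83 - 9*(-15)) = 53*(-83 + 135) = 53*52 = 2756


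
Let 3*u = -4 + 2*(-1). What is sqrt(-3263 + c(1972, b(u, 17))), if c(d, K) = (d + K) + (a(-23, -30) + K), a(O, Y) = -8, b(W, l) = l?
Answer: I*sqrt(1265) ≈ 35.567*I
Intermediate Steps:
u = -2 (u = (-4 + 2*(-1))/3 = (-4 - 2)/3 = (1/3)*(-6) = -2)
c(d, K) = -8 + d + 2*K (c(d, K) = (d + K) + (-8 + K) = (K + d) + (-8 + K) = -8 + d + 2*K)
sqrt(-3263 + c(1972, b(u, 17))) = sqrt(-3263 + (-8 + 1972 + 2*17)) = sqrt(-3263 + (-8 + 1972 + 34)) = sqrt(-3263 + 1998) = sqrt(-1265) = I*sqrt(1265)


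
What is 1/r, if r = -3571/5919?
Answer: -5919/3571 ≈ -1.6575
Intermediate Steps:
r = -3571/5919 (r = -3571*1/5919 = -3571/5919 ≈ -0.60331)
1/r = 1/(-3571/5919) = -5919/3571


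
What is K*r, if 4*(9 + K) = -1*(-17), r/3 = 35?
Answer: -1995/4 ≈ -498.75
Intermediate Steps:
r = 105 (r = 3*35 = 105)
K = -19/4 (K = -9 + (-1*(-17))/4 = -9 + (¼)*17 = -9 + 17/4 = -19/4 ≈ -4.7500)
K*r = -19/4*105 = -1995/4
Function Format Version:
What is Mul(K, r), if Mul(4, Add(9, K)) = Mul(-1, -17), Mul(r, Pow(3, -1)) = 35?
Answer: Rational(-1995, 4) ≈ -498.75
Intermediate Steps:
r = 105 (r = Mul(3, 35) = 105)
K = Rational(-19, 4) (K = Add(-9, Mul(Rational(1, 4), Mul(-1, -17))) = Add(-9, Mul(Rational(1, 4), 17)) = Add(-9, Rational(17, 4)) = Rational(-19, 4) ≈ -4.7500)
Mul(K, r) = Mul(Rational(-19, 4), 105) = Rational(-1995, 4)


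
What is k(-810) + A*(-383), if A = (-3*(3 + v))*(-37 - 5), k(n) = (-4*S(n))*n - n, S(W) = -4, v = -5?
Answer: 84366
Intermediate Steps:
k(n) = 15*n (k(n) = (-4*(-4))*n - n = 16*n - n = 15*n)
A = -252 (A = (-3*(3 - 5))*(-37 - 5) = -3*(-2)*(-42) = 6*(-42) = -252)
k(-810) + A*(-383) = 15*(-810) - 252*(-383) = -12150 + 96516 = 84366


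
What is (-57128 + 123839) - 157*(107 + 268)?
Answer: 7836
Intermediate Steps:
(-57128 + 123839) - 157*(107 + 268) = 66711 - 157*375 = 66711 - 58875 = 7836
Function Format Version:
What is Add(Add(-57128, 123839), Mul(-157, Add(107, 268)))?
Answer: 7836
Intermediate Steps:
Add(Add(-57128, 123839), Mul(-157, Add(107, 268))) = Add(66711, Mul(-157, 375)) = Add(66711, -58875) = 7836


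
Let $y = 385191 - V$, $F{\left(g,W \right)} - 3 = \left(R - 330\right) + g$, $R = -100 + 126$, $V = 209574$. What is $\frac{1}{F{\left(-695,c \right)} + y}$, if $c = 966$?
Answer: $\frac{1}{174621} \approx 5.7267 \cdot 10^{-6}$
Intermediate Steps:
$R = 26$
$F{\left(g,W \right)} = -301 + g$ ($F{\left(g,W \right)} = 3 + \left(\left(26 - 330\right) + g\right) = 3 + \left(-304 + g\right) = -301 + g$)
$y = 175617$ ($y = 385191 - 209574 = 175617$)
$\frac{1}{F{\left(-695,c \right)} + y} = \frac{1}{\left(-301 - 695\right) + 175617} = \frac{1}{-996 + 175617} = \frac{1}{174621}$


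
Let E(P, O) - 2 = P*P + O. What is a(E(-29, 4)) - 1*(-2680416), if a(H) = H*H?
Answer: 3397825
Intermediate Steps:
E(P, O) = 2 + O + P² (E(P, O) = 2 + (P*P + O) = 2 + (P² + O) = 2 + (O + P²) = 2 + O + P²)
a(H) = H²
a(E(-29, 4)) - 1*(-2680416) = (2 + 4 + (-29)²)² - 1*(-2680416) = (2 + 4 + 841)² + 2680416 = 847² + 2680416 = 717409 + 2680416 = 3397825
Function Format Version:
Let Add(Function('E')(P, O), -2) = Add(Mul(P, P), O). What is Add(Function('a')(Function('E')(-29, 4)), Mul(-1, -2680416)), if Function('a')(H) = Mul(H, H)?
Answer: 3397825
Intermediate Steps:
Function('E')(P, O) = Add(2, O, Pow(P, 2)) (Function('E')(P, O) = Add(2, Add(Mul(P, P), O)) = Add(2, Add(Pow(P, 2), O)) = Add(2, Add(O, Pow(P, 2))) = Add(2, O, Pow(P, 2)))
Function('a')(H) = Pow(H, 2)
Add(Function('a')(Function('E')(-29, 4)), Mul(-1, -2680416)) = Add(Pow(Add(2, 4, Pow(-29, 2)), 2), Mul(-1, -2680416)) = Add(Pow(Add(2, 4, 841), 2), 2680416) = Add(Pow(847, 2), 2680416) = Add(717409, 2680416) = 3397825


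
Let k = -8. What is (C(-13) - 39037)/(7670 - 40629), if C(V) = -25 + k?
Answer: 39070/32959 ≈ 1.1854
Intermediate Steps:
C(V) = -33 (C(V) = -25 - 8 = -33)
(C(-13) - 39037)/(7670 - 40629) = (-33 - 39037)/(7670 - 40629) = -39070/(-32959) = -39070*(-1/32959) = 39070/32959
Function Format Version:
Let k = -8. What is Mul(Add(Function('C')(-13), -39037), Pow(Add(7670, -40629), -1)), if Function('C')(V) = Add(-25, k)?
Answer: Rational(39070, 32959) ≈ 1.1854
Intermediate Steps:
Function('C')(V) = -33 (Function('C')(V) = Add(-25, -8) = -33)
Mul(Add(Function('C')(-13), -39037), Pow(Add(7670, -40629), -1)) = Mul(Add(-33, -39037), Pow(Add(7670, -40629), -1)) = Mul(-39070, Pow(-32959, -1)) = Mul(-39070, Rational(-1, 32959)) = Rational(39070, 32959)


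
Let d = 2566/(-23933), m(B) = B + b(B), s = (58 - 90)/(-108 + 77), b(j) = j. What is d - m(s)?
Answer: -1611258/741923 ≈ -2.1717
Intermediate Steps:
s = 32/31 (s = -32/(-31) = -32*(-1/31) = 32/31 ≈ 1.0323)
m(B) = 2*B (m(B) = B + B = 2*B)
d = -2566/23933 (d = 2566*(-1/23933) = -2566/23933 ≈ -0.10722)
d - m(s) = -2566/23933 - 2*32/31 = -2566/23933 - 1*64/31 = -2566/23933 - 64/31 = -1611258/741923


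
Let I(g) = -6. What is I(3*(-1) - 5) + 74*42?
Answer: 3102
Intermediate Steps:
I(3*(-1) - 5) + 74*42 = -6 + 74*42 = -6 + 3108 = 3102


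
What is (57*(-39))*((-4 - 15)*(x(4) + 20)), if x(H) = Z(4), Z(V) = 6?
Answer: 1098162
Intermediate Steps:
x(H) = 6
(57*(-39))*((-4 - 15)*(x(4) + 20)) = (57*(-39))*((-4 - 15)*(6 + 20)) = -(-42237)*26 = -2223*(-494) = 1098162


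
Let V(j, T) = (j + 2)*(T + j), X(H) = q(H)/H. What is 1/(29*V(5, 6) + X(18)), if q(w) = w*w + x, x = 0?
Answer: 1/2251 ≈ 0.00044425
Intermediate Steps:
q(w) = w² (q(w) = w*w + 0 = w² + 0 = w²)
X(H) = H (X(H) = H²/H = H)
V(j, T) = (2 + j)*(T + j)
1/(29*V(5, 6) + X(18)) = 1/(29*(5² + 2*6 + 2*5 + 6*5) + 18) = 1/(29*(25 + 12 + 10 + 30) + 18) = 1/(29*77 + 18) = 1/(2233 + 18) = 1/2251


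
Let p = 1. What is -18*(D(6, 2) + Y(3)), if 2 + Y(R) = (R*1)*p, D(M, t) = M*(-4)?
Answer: 414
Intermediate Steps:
D(M, t) = -4*M
Y(R) = -2 + R (Y(R) = -2 + (R*1)*1 = -2 + R*1 = -2 + R)
-18*(D(6, 2) + Y(3)) = -18*(-4*6 + (-2 + 3)) = -18*(-24 + 1) = -18*(-23) = 414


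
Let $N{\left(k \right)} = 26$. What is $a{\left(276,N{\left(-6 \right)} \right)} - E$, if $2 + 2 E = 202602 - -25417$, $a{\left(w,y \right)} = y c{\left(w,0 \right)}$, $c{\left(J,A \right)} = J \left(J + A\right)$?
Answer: $\frac{3733135}{2} \approx 1.8666 \cdot 10^{6}$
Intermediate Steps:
$c{\left(J,A \right)} = J \left(A + J\right)$
$a{\left(w,y \right)} = y w^{2}$ ($a{\left(w,y \right)} = y w \left(0 + w\right) = y w w = y w^{2}$)
$E = \frac{228017}{2}$ ($E = -1 + \frac{202602 - -25417}{2} = -1 + \frac{202602 + 25417}{2} = -1 + \frac{1}{2} \cdot 228019 = -1 + \frac{228019}{2} = \frac{228017}{2} \approx 1.1401 \cdot 10^{5}$)
$a{\left(276,N{\left(-6 \right)} \right)} - E = 26 \cdot 276^{2} - \frac{228017}{2} = 26 \cdot 76176 - \frac{228017}{2} = 1980576 - \frac{228017}{2} = \frac{3733135}{2}$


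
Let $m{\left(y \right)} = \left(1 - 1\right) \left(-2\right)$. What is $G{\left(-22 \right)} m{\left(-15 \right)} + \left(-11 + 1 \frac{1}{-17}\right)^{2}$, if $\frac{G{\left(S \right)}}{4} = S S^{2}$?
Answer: $\frac{35344}{289} \approx 122.3$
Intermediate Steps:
$m{\left(y \right)} = 0$ ($m{\left(y \right)} = 0 \left(-2\right) = 0$)
$G{\left(S \right)} = 4 S^{3}$ ($G{\left(S \right)} = 4 S S^{2} = 4 S^{3}$)
$G{\left(-22 \right)} m{\left(-15 \right)} + \left(-11 + 1 \frac{1}{-17}\right)^{2} = 4 \left(-22\right)^{3} \cdot 0 + \left(-11 + 1 \frac{1}{-17}\right)^{2} = 4 \left(-10648\right) 0 + \left(-11 + 1 \left(- \frac{1}{17}\right)\right)^{2} = \left(-42592\right) 0 + \left(-11 - \frac{1}{17}\right)^{2} = 0 + \left(- \frac{188}{17}\right)^{2} = 0 + \frac{35344}{289} = \frac{35344}{289}$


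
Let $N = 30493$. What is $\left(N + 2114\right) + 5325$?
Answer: $37932$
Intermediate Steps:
$\left(N + 2114\right) + 5325 = \left(30493 + 2114\right) + 5325 = 32607 + 5325 = 37932$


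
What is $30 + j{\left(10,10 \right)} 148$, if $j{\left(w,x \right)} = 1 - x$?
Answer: $-1302$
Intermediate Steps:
$30 + j{\left(10,10 \right)} 148 = 30 + \left(1 - 10\right) 148 = 30 - 1332 = -1302$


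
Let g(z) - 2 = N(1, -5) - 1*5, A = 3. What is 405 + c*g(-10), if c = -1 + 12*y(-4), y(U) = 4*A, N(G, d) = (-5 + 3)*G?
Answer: -310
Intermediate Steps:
N(G, d) = -2*G
g(z) = -5 (g(z) = 2 + (-2*1 - 1*5) = 2 + (-2 - 5) = 2 - 7 = -5)
y(U) = 12 (y(U) = 4*3 = 12)
c = 143 (c = -1 + 12*12 = -1 + 144 = 143)
405 + c*g(-10) = 405 + 143*(-5) = 405 - 715 = -310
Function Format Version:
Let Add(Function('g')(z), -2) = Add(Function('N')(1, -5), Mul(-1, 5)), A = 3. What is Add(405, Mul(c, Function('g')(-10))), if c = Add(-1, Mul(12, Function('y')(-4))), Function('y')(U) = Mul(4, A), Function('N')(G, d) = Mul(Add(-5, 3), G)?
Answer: -310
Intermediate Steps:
Function('N')(G, d) = Mul(-2, G)
Function('g')(z) = -5 (Function('g')(z) = Add(2, Add(Mul(-2, 1), Mul(-1, 5))) = Add(2, Add(-2, -5)) = Add(2, -7) = -5)
Function('y')(U) = 12 (Function('y')(U) = Mul(4, 3) = 12)
c = 143 (c = Add(-1, Mul(12, 12)) = Add(-1, 144) = 143)
Add(405, Mul(c, Function('g')(-10))) = Add(405, Mul(143, -5)) = Add(405, -715) = -310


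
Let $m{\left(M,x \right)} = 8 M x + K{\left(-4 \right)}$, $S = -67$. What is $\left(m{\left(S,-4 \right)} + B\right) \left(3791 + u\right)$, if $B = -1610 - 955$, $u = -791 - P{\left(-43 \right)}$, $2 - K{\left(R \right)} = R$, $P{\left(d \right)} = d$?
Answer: $-1262845$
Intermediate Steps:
$K{\left(R \right)} = 2 - R$
$u = -748$ ($u = -791 - -43 = -791 + 43 = -748$)
$B = -2565$ ($B = -1610 - 955 = -2565$)
$m{\left(M,x \right)} = 6 + 8 M x$ ($m{\left(M,x \right)} = 8 M x + \left(2 - -4\right) = 8 M x + \left(2 + 4\right) = 8 M x + 6 = 6 + 8 M x$)
$\left(m{\left(S,-4 \right)} + B\right) \left(3791 + u\right) = \left(\left(6 + 8 \left(-67\right) \left(-4\right)\right) - 2565\right) \left(3791 - 748\right) = \left(\left(6 + 2144\right) - 2565\right) 3043 = \left(2150 - 2565\right) 3043 = \left(-415\right) 3043 = -1262845$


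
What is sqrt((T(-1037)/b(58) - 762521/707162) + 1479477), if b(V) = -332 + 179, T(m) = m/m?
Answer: sqrt(1924358943469167316438)/36065262 ≈ 1216.3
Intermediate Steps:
T(m) = 1
b(V) = -153
sqrt((T(-1037)/b(58) - 762521/707162) + 1479477) = sqrt((1/(-153) - 762521/707162) + 1479477) = sqrt((1*(-1/153) - 762521*1/707162) + 1479477) = sqrt((-1/153 - 762521/707162) + 1479477) = sqrt(-117372875/108195786 + 1479477) = sqrt(160073059511047/108195786) = sqrt(1924358943469167316438)/36065262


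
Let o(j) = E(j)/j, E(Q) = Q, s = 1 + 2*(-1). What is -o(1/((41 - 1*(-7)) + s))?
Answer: -1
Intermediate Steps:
s = -1 (s = 1 - 2 = -1)
o(j) = 1 (o(j) = j/j = 1)
-o(1/((41 - 1*(-7)) + s)) = -1*1 = -1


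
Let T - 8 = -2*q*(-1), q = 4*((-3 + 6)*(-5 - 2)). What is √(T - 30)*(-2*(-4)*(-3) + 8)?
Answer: -16*I*√190 ≈ -220.54*I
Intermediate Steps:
q = -84 (q = 4*(3*(-7)) = 4*(-21) = -84)
T = -160 (T = 8 - 2*(-84)*(-1) = 8 + 168*(-1) = 8 - 168 = -160)
√(T - 30)*(-2*(-4)*(-3) + 8) = √(-160 - 30)*(-2*(-4)*(-3) + 8) = √(-190)*(8*(-3) + 8) = (I*√190)*(-24 + 8) = (I*√190)*(-16) = -16*I*√190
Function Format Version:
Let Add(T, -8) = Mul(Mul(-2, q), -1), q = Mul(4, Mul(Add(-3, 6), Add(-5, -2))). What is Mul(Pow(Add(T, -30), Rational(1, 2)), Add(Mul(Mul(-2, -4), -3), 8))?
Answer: Mul(-16, I, Pow(190, Rational(1, 2))) ≈ Mul(-220.54, I)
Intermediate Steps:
q = -84 (q = Mul(4, Mul(3, -7)) = Mul(4, -21) = -84)
T = -160 (T = Add(8, Mul(Mul(-2, -84), -1)) = Add(8, Mul(168, -1)) = Add(8, -168) = -160)
Mul(Pow(Add(T, -30), Rational(1, 2)), Add(Mul(Mul(-2, -4), -3), 8)) = Mul(Pow(Add(-160, -30), Rational(1, 2)), Add(Mul(Mul(-2, -4), -3), 8)) = Mul(Pow(-190, Rational(1, 2)), Add(Mul(8, -3), 8)) = Mul(Mul(I, Pow(190, Rational(1, 2))), Add(-24, 8)) = Mul(Mul(I, Pow(190, Rational(1, 2))), -16) = Mul(-16, I, Pow(190, Rational(1, 2)))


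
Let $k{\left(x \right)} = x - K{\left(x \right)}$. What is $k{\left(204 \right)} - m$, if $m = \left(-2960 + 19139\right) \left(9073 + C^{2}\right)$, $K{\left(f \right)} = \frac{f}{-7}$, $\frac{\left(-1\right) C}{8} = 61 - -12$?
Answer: $- \frac{39653158005}{7} \approx -5.6647 \cdot 10^{9}$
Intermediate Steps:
$C = -584$ ($C = - 8 \left(61 - -12\right) = - 8 \left(61 + 12\right) = \left(-8\right) 73 = -584$)
$K{\left(f \right)} = - \frac{f}{7}$ ($K{\left(f \right)} = f \left(- \frac{1}{7}\right) = - \frac{f}{7}$)
$k{\left(x \right)} = \frac{8 x}{7}$ ($k{\left(x \right)} = x - - \frac{x}{7} = x + \frac{x}{7} = \frac{8 x}{7}$)
$m = 5664737091$ ($m = \left(-2960 + 19139\right) \left(9073 + \left(-584\right)^{2}\right) = 16179 \left(9073 + 341056\right) = 16179 \cdot 350129 = 5664737091$)
$k{\left(204 \right)} - m = \frac{8}{7} \cdot 204 - 5664737091 = \frac{1632}{7} - 5664737091 = - \frac{39653158005}{7}$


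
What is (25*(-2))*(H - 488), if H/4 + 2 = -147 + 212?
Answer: 11800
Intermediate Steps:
H = 252 (H = -8 + 4*(-147 + 212) = -8 + 4*65 = -8 + 260 = 252)
(25*(-2))*(H - 488) = (25*(-2))*(252 - 488) = -50*(-236) = 11800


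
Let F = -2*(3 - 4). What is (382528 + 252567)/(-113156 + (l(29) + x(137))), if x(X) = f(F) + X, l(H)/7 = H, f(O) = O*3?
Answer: -127019/22562 ≈ -5.6298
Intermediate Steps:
F = 2 (F = -2*(-1) = 2)
f(O) = 3*O
l(H) = 7*H
x(X) = 6 + X (x(X) = 3*2 + X = 6 + X)
(382528 + 252567)/(-113156 + (l(29) + x(137))) = (382528 + 252567)/(-113156 + (7*29 + (6 + 137))) = 635095/(-113156 + (203 + 143)) = 635095/(-113156 + 346) = 635095/(-112810) = 635095*(-1/112810) = -127019/22562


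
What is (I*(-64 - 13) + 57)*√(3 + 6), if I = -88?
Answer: 20499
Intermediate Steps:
(I*(-64 - 13) + 57)*√(3 + 6) = (-88*(-64 - 13) + 57)*√(3 + 6) = (-88*(-77) + 57)*√9 = (6776 + 57)*3 = 6833*3 = 20499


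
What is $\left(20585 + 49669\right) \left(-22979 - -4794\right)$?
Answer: $-1277568990$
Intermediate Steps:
$\left(20585 + 49669\right) \left(-22979 - -4794\right) = 70254 \left(-22979 + 4794\right) = 70254 \left(-18185\right) = -1277568990$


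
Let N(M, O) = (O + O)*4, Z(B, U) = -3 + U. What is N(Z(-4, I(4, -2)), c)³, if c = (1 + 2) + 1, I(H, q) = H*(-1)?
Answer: 32768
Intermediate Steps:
I(H, q) = -H
c = 4 (c = 3 + 1 = 4)
N(M, O) = 8*O (N(M, O) = (2*O)*4 = 8*O)
N(Z(-4, I(4, -2)), c)³ = (8*4)³ = 32³ = 32768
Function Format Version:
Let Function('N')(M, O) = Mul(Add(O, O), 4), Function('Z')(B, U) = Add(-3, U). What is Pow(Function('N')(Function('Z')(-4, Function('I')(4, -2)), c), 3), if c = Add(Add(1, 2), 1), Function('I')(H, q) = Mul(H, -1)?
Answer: 32768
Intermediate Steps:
Function('I')(H, q) = Mul(-1, H)
c = 4 (c = Add(3, 1) = 4)
Function('N')(M, O) = Mul(8, O) (Function('N')(M, O) = Mul(Mul(2, O), 4) = Mul(8, O))
Pow(Function('N')(Function('Z')(-4, Function('I')(4, -2)), c), 3) = Pow(Mul(8, 4), 3) = Pow(32, 3) = 32768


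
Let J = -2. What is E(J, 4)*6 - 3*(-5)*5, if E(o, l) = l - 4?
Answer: 75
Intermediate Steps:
E(o, l) = -4 + l
E(J, 4)*6 - 3*(-5)*5 = (-4 + 4)*6 - 3*(-5)*5 = 0*6 + 15*5 = 0 + 75 = 75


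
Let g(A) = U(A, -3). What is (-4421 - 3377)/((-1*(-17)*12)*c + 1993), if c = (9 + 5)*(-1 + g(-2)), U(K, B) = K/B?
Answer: -7798/1041 ≈ -7.4909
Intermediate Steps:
g(A) = -A/3 (g(A) = A/(-3) = A*(-1/3) = -A/3)
c = -14/3 (c = (9 + 5)*(-1 - 1/3*(-2)) = 14*(-1 + 2/3) = 14*(-1/3) = -14/3 ≈ -4.6667)
(-4421 - 3377)/((-1*(-17)*12)*c + 1993) = (-4421 - 3377)/((-1*(-17)*12)*(-14/3) + 1993) = -7798/((17*12)*(-14/3) + 1993) = -7798/(204*(-14/3) + 1993) = -7798/(-952 + 1993) = -7798/1041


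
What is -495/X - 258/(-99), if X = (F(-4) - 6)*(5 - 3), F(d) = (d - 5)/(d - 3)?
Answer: 3637/66 ≈ 55.106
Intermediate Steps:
F(d) = (-5 + d)/(-3 + d)
X = -66/7 (X = ((-5 - 4)/(-3 - 4) - 6)*(5 - 3) = (-9/(-7) - 6)*2 = (-⅐*(-9) - 6)*2 = (9/7 - 6)*2 = -33/7*2 = -66/7 ≈ -9.4286)
-495/X - 258/(-99) = -495/(-66/7) - 258/(-99) = -495*(-7/66) - 258*(-1/99) = 105/2 + 86/33 = 3637/66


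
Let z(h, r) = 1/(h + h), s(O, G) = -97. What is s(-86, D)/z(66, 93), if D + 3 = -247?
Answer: -12804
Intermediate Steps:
D = -250 (D = -3 - 247 = -250)
z(h, r) = 1/(2*h)
s(-86, D)/z(66, 93) = -97/((1/2)/66) = -97/((1/2)*(1/66)) = -97/1/132 = -97*132 = -12804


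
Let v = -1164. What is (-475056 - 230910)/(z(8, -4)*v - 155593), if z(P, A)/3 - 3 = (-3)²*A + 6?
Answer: 705966/61309 ≈ 11.515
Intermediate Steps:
z(P, A) = 27 + 27*A (z(P, A) = 9 + 3*((-3)²*A + 6) = 9 + 3*(9*A + 6) = 9 + 3*(6 + 9*A) = 9 + (18 + 27*A) = 27 + 27*A)
(-475056 - 230910)/(z(8, -4)*v - 155593) = (-475056 - 230910)/((27 + 27*(-4))*(-1164) - 155593) = -705966/((27 - 108)*(-1164) - 155593) = -705966/(-81*(-1164) - 155593) = -705966/(94284 - 155593) = -705966/(-61309) = -705966*(-1/61309) = 705966/61309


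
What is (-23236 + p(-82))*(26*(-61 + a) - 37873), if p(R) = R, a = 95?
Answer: 862509502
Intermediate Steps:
(-23236 + p(-82))*(26*(-61 + a) - 37873) = (-23236 - 82)*(26*(-61 + 95) - 37873) = -23318*(26*34 - 37873) = -23318*(884 - 37873) = -23318*(-36989) = 862509502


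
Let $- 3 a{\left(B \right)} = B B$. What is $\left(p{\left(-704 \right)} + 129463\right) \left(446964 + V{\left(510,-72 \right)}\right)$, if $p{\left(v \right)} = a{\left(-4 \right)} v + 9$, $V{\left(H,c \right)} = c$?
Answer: $59537931520$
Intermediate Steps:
$a{\left(B \right)} = - \frac{B^{2}}{3}$ ($a{\left(B \right)} = - \frac{B B}{3} = - \frac{B^{2}}{3}$)
$p{\left(v \right)} = 9 - \frac{16 v}{3}$ ($p{\left(v \right)} = - \frac{\left(-4\right)^{2}}{3} v + 9 = \left(- \frac{1}{3}\right) 16 v + 9 = - \frac{16 v}{3} + 9 = 9 - \frac{16 v}{3}$)
$\left(p{\left(-704 \right)} + 129463\right) \left(446964 + V{\left(510,-72 \right)}\right) = \left(\left(9 - - \frac{11264}{3}\right) + 129463\right) \left(446964 - 72\right) = \left(\left(9 + \frac{11264}{3}\right) + 129463\right) 446892 = \left(\frac{11291}{3} + 129463\right) 446892 = \frac{399680}{3} \cdot 446892 = 59537931520$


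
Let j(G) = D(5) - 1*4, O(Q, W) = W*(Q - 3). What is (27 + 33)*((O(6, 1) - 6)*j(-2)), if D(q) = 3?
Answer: 180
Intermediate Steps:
O(Q, W) = W*(-3 + Q)
j(G) = -1 (j(G) = 3 - 1*4 = 3 - 4 = -1)
(27 + 33)*((O(6, 1) - 6)*j(-2)) = (27 + 33)*((1*(-3 + 6) - 6)*(-1)) = 60*((1*3 - 6)*(-1)) = 60*((3 - 6)*(-1)) = 60*(-3*(-1)) = 60*3 = 180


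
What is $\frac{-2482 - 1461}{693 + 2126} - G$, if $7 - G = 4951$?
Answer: $\frac{13933193}{2819} \approx 4942.6$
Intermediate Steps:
$G = -4944$ ($G = 7 - 4951 = -4944$)
$\frac{-2482 - 1461}{693 + 2126} - G = \frac{-2482 - 1461}{693 + 2126} - -4944 = - \frac{3943}{2819} + 4944 = \frac{13933193}{2819}$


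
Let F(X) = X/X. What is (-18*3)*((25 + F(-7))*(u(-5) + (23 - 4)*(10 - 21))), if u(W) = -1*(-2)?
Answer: 290628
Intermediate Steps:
u(W) = 2
F(X) = 1
(-18*3)*((25 + F(-7))*(u(-5) + (23 - 4)*(10 - 21))) = (-18*3)*((25 + 1)*(2 + (23 - 4)*(10 - 21))) = -1404*(2 + 19*(-11)) = -1404*(2 - 209) = -1404*(-207) = -54*(-5382) = 290628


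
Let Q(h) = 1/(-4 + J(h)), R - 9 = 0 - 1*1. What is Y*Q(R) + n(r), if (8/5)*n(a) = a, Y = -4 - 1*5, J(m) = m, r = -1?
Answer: -23/8 ≈ -2.8750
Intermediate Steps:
Y = -9 (Y = -4 - 5 = -9)
n(a) = 5*a/8
R = 8 (R = 9 + (0 - 1*1) = 9 + (0 - 1) = 9 - 1 = 8)
Q(h) = 1/(-4 + h)
Y*Q(R) + n(r) = -9/(-4 + 8) + (5/8)*(-1) = -9/4 - 5/8 = -23/8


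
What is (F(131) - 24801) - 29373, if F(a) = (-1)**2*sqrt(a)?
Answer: -54174 + sqrt(131) ≈ -54163.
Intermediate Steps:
F(a) = sqrt(a) (F(a) = 1*sqrt(a) = sqrt(a))
(F(131) - 24801) - 29373 = (sqrt(131) - 24801) - 29373 = (-24801 + sqrt(131)) - 29373 = -54174 + sqrt(131)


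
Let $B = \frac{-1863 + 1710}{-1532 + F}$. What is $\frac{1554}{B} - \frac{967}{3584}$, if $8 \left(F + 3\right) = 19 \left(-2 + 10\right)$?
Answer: $\frac{2814422875}{182784} \approx 15398.0$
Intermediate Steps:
$F = 16$ ($F = -3 + \frac{19 \left(-2 + 10\right)}{8} = -3 + \frac{19 \cdot 8}{8} = -3 + \frac{1}{8} \cdot 152 = -3 + 19 = 16$)
$B = \frac{153}{1516}$ ($B = \frac{-1863 + 1710}{-1532 + 16} = - \frac{153}{-1516} = \left(-153\right) \left(- \frac{1}{1516}\right) = \frac{153}{1516} \approx 0.10092$)
$\frac{1554}{B} - \frac{967}{3584} = \frac{1554}{\frac{153}{1516}} - \frac{967}{3584} = 1554 \cdot \frac{1516}{153} - \frac{967}{3584} = \frac{785288}{51} - \frac{967}{3584} = \frac{2814422875}{182784}$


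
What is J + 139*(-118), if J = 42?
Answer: -16360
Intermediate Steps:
J + 139*(-118) = 42 + 139*(-118) = 42 - 16402 = -16360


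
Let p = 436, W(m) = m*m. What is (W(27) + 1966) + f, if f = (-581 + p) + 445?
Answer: 2995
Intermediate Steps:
W(m) = m²
f = 300 (f = (-581 + 436) + 445 = -145 + 445 = 300)
(W(27) + 1966) + f = (27² + 1966) + 300 = (729 + 1966) + 300 = 2695 + 300 = 2995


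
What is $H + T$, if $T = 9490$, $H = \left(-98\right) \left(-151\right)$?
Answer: $24288$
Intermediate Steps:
$H = 14798$
$H + T = 14798 + 9490 = 24288$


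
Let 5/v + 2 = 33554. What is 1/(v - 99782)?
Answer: -33552/3347885659 ≈ -1.0022e-5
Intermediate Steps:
v = 5/33552 (v = 5/(-2 + 33554) = 5/33552 ≈ 0.00014902)
1/(v - 99782) = 1/(5/33552 - 99782) = 1/(-3347885659/33552) = -33552/3347885659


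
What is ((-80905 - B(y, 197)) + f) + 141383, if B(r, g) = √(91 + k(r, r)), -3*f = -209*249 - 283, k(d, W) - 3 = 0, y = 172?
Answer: 233758/3 - √94 ≈ 77910.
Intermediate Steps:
k(d, W) = 3 (k(d, W) = 3 + 0 = 3)
f = 52324/3 (f = -(-209*249 - 283)/3 = -(-52041 - 283)/3 = -⅓*(-52324) = 52324/3 ≈ 17441.)
B(r, g) = √94 (B(r, g) = √(91 + 3) = √94)
((-80905 - B(y, 197)) + f) + 141383 = ((-80905 - √94) + 52324/3) + 141383 = (-190391/3 - √94) + 141383 = 233758/3 - √94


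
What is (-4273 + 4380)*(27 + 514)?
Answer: 57887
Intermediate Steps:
(-4273 + 4380)*(27 + 514) = 107*541 = 57887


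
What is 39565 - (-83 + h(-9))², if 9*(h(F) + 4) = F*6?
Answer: 30916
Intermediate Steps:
h(F) = -4 + 2*F/3 (h(F) = -4 + (F*6)/9 = -4 + (6*F)/9 = -4 + 2*F/3)
39565 - (-83 + h(-9))² = 39565 - (-83 + (-4 + (⅔)*(-9)))² = 39565 - (-83 + (-4 - 6))² = 39565 - (-83 - 10)² = 39565 - 1*(-93)² = 39565 - 1*8649 = 39565 - 8649 = 30916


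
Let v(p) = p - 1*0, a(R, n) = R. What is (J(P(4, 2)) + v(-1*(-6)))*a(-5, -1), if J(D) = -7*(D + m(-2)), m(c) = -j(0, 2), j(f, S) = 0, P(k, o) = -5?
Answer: -205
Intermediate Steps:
v(p) = p (v(p) = p + 0 = p)
m(c) = 0 (m(c) = -1*0 = 0)
J(D) = -7*D (J(D) = -7*(D + 0) = -7*D)
(J(P(4, 2)) + v(-1*(-6)))*a(-5, -1) = (-7*(-5) - 1*(-6))*(-5) = (35 + 6)*(-5) = 41*(-5) = -205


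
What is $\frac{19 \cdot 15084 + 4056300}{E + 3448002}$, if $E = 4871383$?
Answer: $\frac{4342896}{8319385} \approx 0.52202$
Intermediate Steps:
$\frac{19 \cdot 15084 + 4056300}{E + 3448002} = \frac{19 \cdot 15084 + 4056300}{4871383 + 3448002} = \frac{286596 + 4056300}{8319385} = 4342896 \cdot \frac{1}{8319385} = \frac{4342896}{8319385}$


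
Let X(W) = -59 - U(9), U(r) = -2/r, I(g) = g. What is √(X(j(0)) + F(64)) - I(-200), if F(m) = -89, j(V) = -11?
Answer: 200 + I*√1330/3 ≈ 200.0 + 12.156*I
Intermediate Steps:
X(W) = -529/9 (X(W) = -59 - (-2)/9 = -59 - 1*(-2/9) = -59 + 2/9 = -529/9)
√(X(j(0)) + F(64)) - I(-200) = √(-529/9 - 89) - 1*(-200) = √(-1330/9) + 200 = I*√1330/3 + 200 = 200 + I*√1330/3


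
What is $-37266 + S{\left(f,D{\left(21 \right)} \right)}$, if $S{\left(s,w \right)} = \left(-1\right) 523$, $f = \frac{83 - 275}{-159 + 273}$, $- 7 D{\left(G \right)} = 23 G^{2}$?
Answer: $-37789$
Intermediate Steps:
$D{\left(G \right)} = - \frac{23 G^{2}}{7}$
$f = - \frac{32}{19}$ ($f = - \frac{192}{114} = \left(-192\right) \frac{1}{114} = - \frac{32}{19} \approx -1.6842$)
$S{\left(s,w \right)} = -523$
$-37266 + S{\left(f,D{\left(21 \right)} \right)} = -37266 - 523 = -37789$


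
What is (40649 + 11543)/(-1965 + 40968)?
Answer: 52192/39003 ≈ 1.3382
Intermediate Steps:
(40649 + 11543)/(-1965 + 40968) = 52192/39003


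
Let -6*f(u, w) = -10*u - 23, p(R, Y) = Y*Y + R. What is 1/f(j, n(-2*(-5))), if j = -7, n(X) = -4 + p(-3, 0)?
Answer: -6/47 ≈ -0.12766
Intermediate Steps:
p(R, Y) = R + Y² (p(R, Y) = Y² + R = R + Y²)
n(X) = -7 (n(X) = -4 + (-3 + 0²) = -4 + (-3 + 0) = -4 - 3 = -7)
f(u, w) = 23/6 + 5*u/3 (f(u, w) = -(-10*u - 23)/6 = -(-23 - 10*u)/6 = 23/6 + 5*u/3)
1/f(j, n(-2*(-5))) = 1/(23/6 + (5/3)*(-7)) = 1/(23/6 - 35/3) = 1/(-47/6) = -6/47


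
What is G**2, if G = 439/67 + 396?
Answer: 727434841/4489 ≈ 1.6205e+5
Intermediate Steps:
G = 26971/67 (G = 439*(1/67) + 396 = 439/67 + 396 = 26971/67 ≈ 402.55)
G**2 = (26971/67)**2 = 727434841/4489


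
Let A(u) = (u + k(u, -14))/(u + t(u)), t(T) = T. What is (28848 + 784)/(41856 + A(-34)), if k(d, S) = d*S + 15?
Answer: 2014976/2845751 ≈ 0.70807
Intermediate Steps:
k(d, S) = 15 + S*d (k(d, S) = S*d + 15 = 15 + S*d)
A(u) = (15 - 13*u)/(2*u) (A(u) = (u + (15 - 14*u))/(u + u) = (15 - 13*u)/((2*u)) = (15 - 13*u)*(1/(2*u)) = (15 - 13*u)/(2*u))
(28848 + 784)/(41856 + A(-34)) = (28848 + 784)/(41856 + (½)*(15 - 13*(-34))/(-34)) = 29632/(41856 + (½)*(-1/34)*(15 + 442)) = 29632/(41856 + (½)*(-1/34)*457) = 29632/(41856 - 457/68) = 29632/(2845751/68) = 29632*(68/2845751) = 2014976/2845751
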